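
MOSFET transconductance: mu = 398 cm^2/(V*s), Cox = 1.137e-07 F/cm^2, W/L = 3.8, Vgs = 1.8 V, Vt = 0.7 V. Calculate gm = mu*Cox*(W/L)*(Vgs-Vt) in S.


Step 1: Vov = Vgs - Vt = 1.8 - 0.7 = 1.1 V
Step 2: gm = mu * Cox * (W/L) * Vov
Step 3: gm = 398 * 1.137e-07 * 3.8 * 1.1 = 1.89e-04 S

1.89e-04


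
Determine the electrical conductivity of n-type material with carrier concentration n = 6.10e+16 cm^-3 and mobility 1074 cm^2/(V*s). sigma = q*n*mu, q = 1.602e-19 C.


Step 1: sigma = q * n * mu
Step 2: sigma = 1.602e-19 * 6.10e+16 * 1074
Step 3: sigma = 1.050e+01 S/cm

1.050e+01


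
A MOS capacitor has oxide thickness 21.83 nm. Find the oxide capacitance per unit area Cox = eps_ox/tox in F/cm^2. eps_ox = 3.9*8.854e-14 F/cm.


Step 1: eps_ox = 3.9 * 8.854e-14 = 3.45306e-13 F/cm
Step 2: tox in cm = 21.83 nm * 1e-7 = 2.1830e-06 cm
Step 3: Cox = 3.45306e-13 / 2.1830e-06 = 1.58e-07 F/cm^2

1.58e-07


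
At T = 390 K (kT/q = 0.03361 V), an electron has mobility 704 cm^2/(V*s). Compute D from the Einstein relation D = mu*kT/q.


Step 1: D = mu * (kT/q)
Step 2: D = 704 * 0.03361
Step 3: D = 23.66 cm^2/s

23.66


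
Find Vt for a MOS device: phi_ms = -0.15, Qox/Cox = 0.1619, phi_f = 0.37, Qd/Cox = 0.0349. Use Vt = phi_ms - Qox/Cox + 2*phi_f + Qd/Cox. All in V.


Step 1: Vt = phi_ms - Qox/Cox + 2*phi_f + Qd/Cox
Step 2: Vt = -0.15 - 0.1619 + 2*0.37 + 0.0349
Step 3: Vt = -0.15 - 0.1619 + 0.74 + 0.0349
Step 4: Vt = 0.463 V

0.463


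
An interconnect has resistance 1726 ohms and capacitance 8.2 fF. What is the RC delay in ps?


Step 1: tau = R * C
Step 2: tau = 1726 * 8.2 fF = 1726 * 8.2e-15 F
Step 3: tau = 1.41532e-11 s = 14.1532 ps

14.1532


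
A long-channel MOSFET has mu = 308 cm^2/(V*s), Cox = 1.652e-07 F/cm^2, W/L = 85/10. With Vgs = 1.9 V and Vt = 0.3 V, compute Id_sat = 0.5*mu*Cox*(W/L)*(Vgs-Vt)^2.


Step 1: Overdrive voltage Vov = Vgs - Vt = 1.9 - 0.3 = 1.6 V
Step 2: W/L = 85/10 = 8.5
Step 3: Id = 0.5 * 308 * 1.652e-07 * 8.5 * 1.6^2
Step 4: Id = 5.54e-04 A

5.54e-04


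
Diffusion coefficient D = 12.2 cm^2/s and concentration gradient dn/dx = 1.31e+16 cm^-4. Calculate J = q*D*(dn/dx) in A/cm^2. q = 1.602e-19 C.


Step 1: J = q * D * (dn/dx)
Step 2: J = 1.602e-19 * 12.2 * 1.31e+16
Step 3: J = 2.56e-02 A/cm^2

2.56e-02


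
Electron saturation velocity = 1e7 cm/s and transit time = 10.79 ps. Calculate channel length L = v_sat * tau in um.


Step 1: tau in seconds = 10.79 ps * 1e-12 = 1.0790e-11 s
Step 2: L = v_sat * tau = 1e7 * 1.0790e-11 = 1.0790e-04 cm
Step 3: L in um = 1.0790e-04 * 1e4 = 1.079 um

1.079


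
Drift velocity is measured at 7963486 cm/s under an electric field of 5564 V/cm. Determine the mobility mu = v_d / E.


Step 1: mu = v_d / E
Step 2: mu = 7963486 / 5564
Step 3: mu = 1431.25 cm^2/(V*s)

1431.25


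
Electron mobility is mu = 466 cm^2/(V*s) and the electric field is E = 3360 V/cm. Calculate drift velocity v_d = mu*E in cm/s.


Step 1: v_d = mu * E
Step 2: v_d = 466 * 3360 = 1565760
Step 3: v_d = 1.57e+06 cm/s

1.57e+06


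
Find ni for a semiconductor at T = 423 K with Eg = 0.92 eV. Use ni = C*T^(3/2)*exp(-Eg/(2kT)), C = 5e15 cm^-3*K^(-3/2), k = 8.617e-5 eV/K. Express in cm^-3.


Step 1: Compute kT = 8.617e-5 * 423 = 0.03644991 eV
Step 2: Exponent = -Eg/(2kT) = -0.92/(2*0.03644991) = -12.62006
Step 3: T^(3/2) = 423^1.5 = 8699.83
Step 4: ni = 5e15 * 8699.83 * exp(-12.62006) = 1.44e+14 cm^-3

1.44e+14


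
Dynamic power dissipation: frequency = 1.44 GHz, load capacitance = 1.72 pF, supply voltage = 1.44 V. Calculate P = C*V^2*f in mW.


Step 1: V^2 = 1.44^2 = 2.0736 V^2
Step 2: P = C*V^2*f = 1.72e-12 F * 2.0736 * 1.44e9 Hz
Step 3: P = 5.13589248e-03 W
Step 4: P = 5.136 mW

5.136


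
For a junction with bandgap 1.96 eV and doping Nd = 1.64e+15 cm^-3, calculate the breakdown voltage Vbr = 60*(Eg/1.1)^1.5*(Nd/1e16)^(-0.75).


Step 1: Eg/1.1 = 1.96/1.1 = 1.781818
Step 2: (Eg/1.1)^1.5 = 1.781818^1.5 = 2.378455
Step 3: (Nd/1e16)^(-0.75) = (0.164)^(-0.75) = 3.880316
Step 4: Vbr = 60 * 2.378455 * 3.880316 = 553.7 V

553.7


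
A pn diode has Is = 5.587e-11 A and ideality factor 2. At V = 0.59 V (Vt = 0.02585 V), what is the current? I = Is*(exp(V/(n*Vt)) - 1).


Step 1: V/(n*Vt) = 0.59/(2*0.02585) = 11.4120
Step 2: exp(11.4120) = 9.0400e+04
Step 3: I = 5.587e-11 * (9.0400e+04 - 1) = 5.05e-06 A

5.05e-06


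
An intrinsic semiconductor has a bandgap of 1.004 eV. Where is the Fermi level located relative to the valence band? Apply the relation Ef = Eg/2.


Step 1: For an intrinsic semiconductor, the Fermi level sits at midgap.
Step 2: Ef = Eg / 2 = 1.004 / 2 = 0.502 eV

0.502


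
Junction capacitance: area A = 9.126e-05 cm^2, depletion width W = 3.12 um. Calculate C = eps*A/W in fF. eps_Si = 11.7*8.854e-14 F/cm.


Step 1: eps_Si = 11.7 * 8.854e-14 = 1.035918e-12 F/cm
Step 2: W in cm = 3.12 * 1e-4 = 3.12e-04 cm
Step 3: C = 1.035918e-12 * 9.126e-05 / 3.12e-04 = 3.030060e-13 F
Step 4: C = 303.01 fF

303.01


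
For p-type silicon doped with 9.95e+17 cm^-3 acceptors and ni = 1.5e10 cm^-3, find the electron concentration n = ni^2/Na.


Step 1: Majority hole concentration p ≈ Na = 9.95e+17 cm^-3
Step 2: n = ni^2 / Na = (1.5e10)^2 / 9.95e+17
Step 3: n = 2.26e+02 cm^-3

2.26e+02


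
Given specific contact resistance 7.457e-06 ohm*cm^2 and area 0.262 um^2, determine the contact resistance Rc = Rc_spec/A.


Step 1: Convert area to cm^2: 0.262 um^2 = 2.6200e-09 cm^2
Step 2: Rc = Rc_spec / A = 7.457e-06 / 2.6200e-09
Step 3: Rc = 2.85e+03 ohms

2.85e+03


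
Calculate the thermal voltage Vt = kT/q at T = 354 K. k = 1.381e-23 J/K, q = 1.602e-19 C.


Step 1: kT = 1.381e-23 * 354 = 4.88874e-21 J
Step 2: Vt = kT/q = 4.88874e-21 / 1.602e-19
Step 3: Vt = 0.03052 V

0.03052


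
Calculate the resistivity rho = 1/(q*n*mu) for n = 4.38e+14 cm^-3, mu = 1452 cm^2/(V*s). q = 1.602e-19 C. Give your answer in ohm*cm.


Step 1: sigma = q * n * mu = 1.602e-19 * 4.38e+14 * 1452 = 1.01883e-01 S/cm
Step 2: rho = 1 / sigma = 1 / 1.01883e-01 = 9.815 ohm*cm

9.815


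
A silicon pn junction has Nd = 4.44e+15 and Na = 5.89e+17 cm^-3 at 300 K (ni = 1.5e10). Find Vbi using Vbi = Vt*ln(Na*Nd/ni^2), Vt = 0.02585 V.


Step 1: Compute Na*Nd/ni^2 = 5.89e+17 * 4.44e+15 / (1.5e10)^2 = 1.1623e+13
Step 2: ln(1.1623e+13) = 30.0840
Step 3: Vbi = 0.02585 * 30.0840 = 0.778 V

0.778


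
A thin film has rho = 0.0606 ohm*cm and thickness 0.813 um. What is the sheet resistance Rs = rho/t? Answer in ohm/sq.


Step 1: Convert thickness to cm: t = 0.813 um = 8.1300e-05 cm
Step 2: Rs = rho / t = 0.0606 / 8.1300e-05
Step 3: Rs = 745.4 ohm/sq

745.4


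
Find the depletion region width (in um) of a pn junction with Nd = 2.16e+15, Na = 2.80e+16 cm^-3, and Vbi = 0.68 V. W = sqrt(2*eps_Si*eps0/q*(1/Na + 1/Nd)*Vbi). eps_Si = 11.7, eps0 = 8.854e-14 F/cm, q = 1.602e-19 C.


Step 1: 1/Na + 1/Nd = 1/2.80e+16 + 1/2.16e+15 = 4.98677e-16
Step 2: 2*eps*eps0/q = 2*11.7*8.854e-14/1.602e-19 = 1.293281e+07
Step 3: W^2 = 1.293281e+07 * 4.98677e-16 * 0.68 = 4.38552e-09
Step 4: W = sqrt(4.38552e-09) = 6.622e-05 cm = 0.6622 um

0.6622


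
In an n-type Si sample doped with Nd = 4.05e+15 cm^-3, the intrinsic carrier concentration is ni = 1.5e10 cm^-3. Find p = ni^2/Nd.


Step 1: Since Nd >> ni, n ≈ Nd = 4.05e+15 cm^-3
Step 2: p = ni^2 / n = (1.5e10)^2 / 4.05e+15
Step 3: p = 2.25e20 / 4.05e+15 = 5.56e+04 cm^-3

5.56e+04


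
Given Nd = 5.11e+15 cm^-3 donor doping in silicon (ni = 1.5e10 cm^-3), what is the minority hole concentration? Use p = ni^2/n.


Step 1: Since Nd >> ni, n ≈ Nd = 5.11e+15 cm^-3
Step 2: p = ni^2 / n = (1.5e10)^2 / 5.11e+15
Step 3: p = 2.25e20 / 5.11e+15 = 4.40e+04 cm^-3

4.40e+04


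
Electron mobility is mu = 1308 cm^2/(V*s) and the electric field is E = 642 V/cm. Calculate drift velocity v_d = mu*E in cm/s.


Step 1: v_d = mu * E
Step 2: v_d = 1308 * 642 = 839736
Step 3: v_d = 8.40e+05 cm/s

8.40e+05


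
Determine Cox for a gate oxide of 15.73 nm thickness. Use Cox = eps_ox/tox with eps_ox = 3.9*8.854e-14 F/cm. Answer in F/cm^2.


Step 1: eps_ox = 3.9 * 8.854e-14 = 3.45306e-13 F/cm
Step 2: tox in cm = 15.73 nm * 1e-7 = 1.5730e-06 cm
Step 3: Cox = 3.45306e-13 / 1.5730e-06 = 2.20e-07 F/cm^2

2.20e-07


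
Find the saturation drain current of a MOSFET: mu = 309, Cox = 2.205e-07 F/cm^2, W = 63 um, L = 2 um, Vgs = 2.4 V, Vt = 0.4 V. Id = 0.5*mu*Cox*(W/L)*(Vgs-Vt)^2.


Step 1: Overdrive voltage Vov = Vgs - Vt = 2.4 - 0.4 = 2.0 V
Step 2: W/L = 63/2 = 31.5
Step 3: Id = 0.5 * 309 * 2.205e-07 * 31.5 * 2.0^2
Step 4: Id = 4.29e-03 A

4.29e-03


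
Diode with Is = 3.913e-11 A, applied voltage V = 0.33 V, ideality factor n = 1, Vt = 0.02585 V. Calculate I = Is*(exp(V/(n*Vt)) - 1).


Step 1: V/(n*Vt) = 0.33/(1*0.02585) = 12.7660
Step 2: exp(12.7660) = 3.5011e+05
Step 3: I = 3.913e-11 * (3.5011e+05 - 1) = 1.37e-05 A

1.37e-05


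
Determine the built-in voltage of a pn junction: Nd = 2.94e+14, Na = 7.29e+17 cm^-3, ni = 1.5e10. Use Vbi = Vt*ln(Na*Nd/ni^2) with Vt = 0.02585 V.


Step 1: Compute Na*Nd/ni^2 = 7.29e+17 * 2.94e+14 / (1.5e10)^2 = 9.5256e+11
Step 2: ln(9.5256e+11) = 27.5824
Step 3: Vbi = 0.02585 * 27.5824 = 0.713 V

0.713


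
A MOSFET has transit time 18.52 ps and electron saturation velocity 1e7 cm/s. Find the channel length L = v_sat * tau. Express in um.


Step 1: tau in seconds = 18.52 ps * 1e-12 = 1.8520e-11 s
Step 2: L = v_sat * tau = 1e7 * 1.8520e-11 = 1.8520e-04 cm
Step 3: L in um = 1.8520e-04 * 1e4 = 1.852 um

1.852


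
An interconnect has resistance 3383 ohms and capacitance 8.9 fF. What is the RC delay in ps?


Step 1: tau = R * C
Step 2: tau = 3383 * 8.9 fF = 3383 * 8.9e-15 F
Step 3: tau = 3.01087e-11 s = 30.1087 ps

30.1087


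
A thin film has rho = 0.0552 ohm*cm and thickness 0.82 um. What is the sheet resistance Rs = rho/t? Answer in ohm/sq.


Step 1: Convert thickness to cm: t = 0.82 um = 8.2000e-05 cm
Step 2: Rs = rho / t = 0.0552 / 8.2000e-05
Step 3: Rs = 673.2 ohm/sq

673.2


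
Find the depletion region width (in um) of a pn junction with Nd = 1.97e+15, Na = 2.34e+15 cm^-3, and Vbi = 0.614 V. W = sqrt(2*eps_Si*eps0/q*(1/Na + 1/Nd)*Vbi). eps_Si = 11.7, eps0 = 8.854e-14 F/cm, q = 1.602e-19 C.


Step 1: 1/Na + 1/Nd = 1/2.34e+15 + 1/1.97e+15 = 9.34965e-16
Step 2: 2*eps*eps0/q = 2*11.7*8.854e-14/1.602e-19 = 1.293281e+07
Step 3: W^2 = 1.293281e+07 * 9.34965e-16 * 0.614 = 7.42432e-09
Step 4: W = sqrt(7.42432e-09) = 8.616e-05 cm = 0.8616 um

0.8616


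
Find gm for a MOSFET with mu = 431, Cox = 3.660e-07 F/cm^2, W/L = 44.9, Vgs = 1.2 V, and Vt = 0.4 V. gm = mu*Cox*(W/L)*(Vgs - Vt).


Step 1: Vov = Vgs - Vt = 1.2 - 0.4 = 0.8 V
Step 2: gm = mu * Cox * (W/L) * Vov
Step 3: gm = 431 * 3.660e-07 * 44.9 * 0.8 = 5.67e-03 S

5.67e-03


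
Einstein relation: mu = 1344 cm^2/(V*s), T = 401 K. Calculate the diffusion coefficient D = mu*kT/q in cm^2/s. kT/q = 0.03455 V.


Step 1: D = mu * (kT/q)
Step 2: D = 1344 * 0.03455
Step 3: D = 46.44 cm^2/s

46.44


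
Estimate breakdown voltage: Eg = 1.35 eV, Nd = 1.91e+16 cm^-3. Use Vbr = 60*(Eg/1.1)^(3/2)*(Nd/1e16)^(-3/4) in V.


Step 1: Eg/1.1 = 1.35/1.1 = 1.227273
Step 2: (Eg/1.1)^1.5 = 1.227273^1.5 = 1.359602
Step 3: (Nd/1e16)^(-0.75) = (1.91)^(-0.75) = 0.615496
Step 4: Vbr = 60 * 1.359602 * 0.615496 = 50.2 V

50.2


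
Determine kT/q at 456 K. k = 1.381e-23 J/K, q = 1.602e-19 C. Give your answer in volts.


Step 1: kT = 1.381e-23 * 456 = 6.29736e-21 J
Step 2: Vt = kT/q = 6.29736e-21 / 1.602e-19
Step 3: Vt = 0.03931 V

0.03931


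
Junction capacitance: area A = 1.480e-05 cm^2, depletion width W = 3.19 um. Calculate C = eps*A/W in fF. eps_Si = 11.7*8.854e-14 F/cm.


Step 1: eps_Si = 11.7 * 8.854e-14 = 1.035918e-12 F/cm
Step 2: W in cm = 3.19 * 1e-4 = 3.19e-04 cm
Step 3: C = 1.035918e-12 * 1.480e-05 / 3.19e-04 = 4.806140e-14 F
Step 4: C = 48.06 fF

48.06


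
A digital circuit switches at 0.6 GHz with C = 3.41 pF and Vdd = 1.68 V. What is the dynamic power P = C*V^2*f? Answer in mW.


Step 1: V^2 = 1.68^2 = 2.8224 V^2
Step 2: P = C*V^2*f = 3.41e-12 F * 2.8224 * 0.6e9 Hz
Step 3: P = 5.7746304e-03 W
Step 4: P = 5.775 mW

5.775


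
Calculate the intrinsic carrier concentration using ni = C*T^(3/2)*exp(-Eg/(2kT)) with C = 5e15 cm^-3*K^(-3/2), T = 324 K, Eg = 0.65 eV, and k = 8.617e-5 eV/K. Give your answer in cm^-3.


Step 1: Compute kT = 8.617e-5 * 324 = 0.02791908 eV
Step 2: Exponent = -Eg/(2kT) = -0.65/(2*0.02791908) = -11.64078
Step 3: T^(3/2) = 324^1.5 = 5832.00
Step 4: ni = 5e15 * 5832.00 * exp(-11.64078) = 2.57e+14 cm^-3

2.57e+14


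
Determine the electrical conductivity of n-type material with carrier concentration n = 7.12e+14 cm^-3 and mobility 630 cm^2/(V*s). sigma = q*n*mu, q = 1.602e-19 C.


Step 1: sigma = q * n * mu
Step 2: sigma = 1.602e-19 * 7.12e+14 * 630
Step 3: sigma = 7.186e-02 S/cm

7.186e-02


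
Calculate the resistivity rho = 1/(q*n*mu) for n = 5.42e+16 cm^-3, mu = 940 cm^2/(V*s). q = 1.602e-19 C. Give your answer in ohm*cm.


Step 1: sigma = q * n * mu = 1.602e-19 * 5.42e+16 * 940 = 8.16187e+00 S/cm
Step 2: rho = 1 / sigma = 1 / 8.16187e+00 = 0.1225 ohm*cm

0.1225


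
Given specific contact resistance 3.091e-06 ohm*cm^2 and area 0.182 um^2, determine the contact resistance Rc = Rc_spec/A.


Step 1: Convert area to cm^2: 0.182 um^2 = 1.8200e-09 cm^2
Step 2: Rc = Rc_spec / A = 3.091e-06 / 1.8200e-09
Step 3: Rc = 1.70e+03 ohms

1.70e+03


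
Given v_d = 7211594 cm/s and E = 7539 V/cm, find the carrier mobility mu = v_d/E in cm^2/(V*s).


Step 1: mu = v_d / E
Step 2: mu = 7211594 / 7539
Step 3: mu = 956.57 cm^2/(V*s)

956.57


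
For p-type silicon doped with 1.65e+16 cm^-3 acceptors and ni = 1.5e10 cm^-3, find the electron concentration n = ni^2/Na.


Step 1: Majority hole concentration p ≈ Na = 1.65e+16 cm^-3
Step 2: n = ni^2 / Na = (1.5e10)^2 / 1.65e+16
Step 3: n = 1.36e+04 cm^-3

1.36e+04


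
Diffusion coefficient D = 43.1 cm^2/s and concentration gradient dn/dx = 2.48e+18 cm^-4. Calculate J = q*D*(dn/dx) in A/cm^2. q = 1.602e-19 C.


Step 1: J = q * D * (dn/dx)
Step 2: J = 1.602e-19 * 43.1 * 2.48e+18
Step 3: J = 1.71e+01 A/cm^2

1.71e+01


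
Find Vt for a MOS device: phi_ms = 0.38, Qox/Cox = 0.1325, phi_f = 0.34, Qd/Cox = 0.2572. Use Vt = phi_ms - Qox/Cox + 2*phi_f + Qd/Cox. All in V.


Step 1: Vt = phi_ms - Qox/Cox + 2*phi_f + Qd/Cox
Step 2: Vt = 0.38 - 0.1325 + 2*0.34 + 0.2572
Step 3: Vt = 0.38 - 0.1325 + 0.68 + 0.2572
Step 4: Vt = 1.1847 V

1.1847


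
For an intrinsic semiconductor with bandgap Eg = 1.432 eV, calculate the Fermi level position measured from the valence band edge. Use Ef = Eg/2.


Step 1: For an intrinsic semiconductor, the Fermi level sits at midgap.
Step 2: Ef = Eg / 2 = 1.432 / 2 = 0.716 eV

0.716


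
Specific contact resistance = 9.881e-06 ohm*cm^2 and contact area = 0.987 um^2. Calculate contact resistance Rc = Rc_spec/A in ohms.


Step 1: Convert area to cm^2: 0.987 um^2 = 9.8700e-09 cm^2
Step 2: Rc = Rc_spec / A = 9.881e-06 / 9.8700e-09
Step 3: Rc = 1.00e+03 ohms

1.00e+03


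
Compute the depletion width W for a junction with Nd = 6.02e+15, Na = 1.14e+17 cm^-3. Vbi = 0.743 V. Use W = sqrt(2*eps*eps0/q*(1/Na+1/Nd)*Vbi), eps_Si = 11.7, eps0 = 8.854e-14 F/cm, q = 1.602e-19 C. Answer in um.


Step 1: 1/Na + 1/Nd = 1/1.14e+17 + 1/6.02e+15 = 1.74885e-16
Step 2: 2*eps*eps0/q = 2*11.7*8.854e-14/1.602e-19 = 1.293281e+07
Step 3: W^2 = 1.293281e+07 * 1.74885e-16 * 0.743 = 1.68048e-09
Step 4: W = sqrt(1.68048e-09) = 4.099e-05 cm = 0.4099 um

0.4099


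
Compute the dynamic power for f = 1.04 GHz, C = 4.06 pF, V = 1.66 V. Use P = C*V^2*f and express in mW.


Step 1: V^2 = 1.66^2 = 2.7556 V^2
Step 2: P = C*V^2*f = 4.06e-12 F * 2.7556 * 1.04e9 Hz
Step 3: P = 1.163524544e-02 W
Step 4: P = 11.635 mW

11.635


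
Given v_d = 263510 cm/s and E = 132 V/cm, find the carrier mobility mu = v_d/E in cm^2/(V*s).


Step 1: mu = v_d / E
Step 2: mu = 263510 / 132
Step 3: mu = 1996.29 cm^2/(V*s)

1996.29


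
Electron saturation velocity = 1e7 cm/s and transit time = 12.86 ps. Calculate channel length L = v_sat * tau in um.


Step 1: tau in seconds = 12.86 ps * 1e-12 = 1.2860e-11 s
Step 2: L = v_sat * tau = 1e7 * 1.2860e-11 = 1.2860e-04 cm
Step 3: L in um = 1.2860e-04 * 1e4 = 1.286 um

1.286


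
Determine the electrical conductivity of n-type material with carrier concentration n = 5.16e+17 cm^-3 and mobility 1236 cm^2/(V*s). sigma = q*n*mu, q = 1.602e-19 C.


Step 1: sigma = q * n * mu
Step 2: sigma = 1.602e-19 * 5.16e+17 * 1236
Step 3: sigma = 1.022e+02 S/cm

1.022e+02


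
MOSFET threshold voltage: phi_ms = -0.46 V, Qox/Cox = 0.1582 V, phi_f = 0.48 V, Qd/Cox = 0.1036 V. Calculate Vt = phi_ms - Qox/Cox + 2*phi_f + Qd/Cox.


Step 1: Vt = phi_ms - Qox/Cox + 2*phi_f + Qd/Cox
Step 2: Vt = -0.46 - 0.1582 + 2*0.48 + 0.1036
Step 3: Vt = -0.46 - 0.1582 + 0.96 + 0.1036
Step 4: Vt = 0.4454 V

0.4454


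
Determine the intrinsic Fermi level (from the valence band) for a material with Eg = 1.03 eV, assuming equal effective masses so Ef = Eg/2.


Step 1: For an intrinsic semiconductor, the Fermi level sits at midgap.
Step 2: Ef = Eg / 2 = 1.03 / 2 = 0.515 eV

0.515


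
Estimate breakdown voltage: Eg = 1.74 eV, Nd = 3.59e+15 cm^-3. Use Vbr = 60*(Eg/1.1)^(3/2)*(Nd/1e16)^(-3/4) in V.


Step 1: Eg/1.1 = 1.74/1.1 = 1.581818
Step 2: (Eg/1.1)^1.5 = 1.581818^1.5 = 1.989458
Step 3: (Nd/1e16)^(-0.75) = (0.359)^(-0.75) = 2.156151
Step 4: Vbr = 60 * 1.989458 * 2.156151 = 257.4 V

257.4


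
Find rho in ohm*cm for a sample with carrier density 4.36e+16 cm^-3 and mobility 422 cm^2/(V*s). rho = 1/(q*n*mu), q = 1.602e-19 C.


Step 1: sigma = q * n * mu = 1.602e-19 * 4.36e+16 * 422 = 2.94755e+00 S/cm
Step 2: rho = 1 / sigma = 1 / 2.94755e+00 = 0.3393 ohm*cm

0.3393


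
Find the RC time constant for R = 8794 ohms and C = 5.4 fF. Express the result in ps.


Step 1: tau = R * C
Step 2: tau = 8794 * 5.4 fF = 8794 * 5.4e-15 F
Step 3: tau = 4.74876e-11 s = 47.4876 ps

47.4876


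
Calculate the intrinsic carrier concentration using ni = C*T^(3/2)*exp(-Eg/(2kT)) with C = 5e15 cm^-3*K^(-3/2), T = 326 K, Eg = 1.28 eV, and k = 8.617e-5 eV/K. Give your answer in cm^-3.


Step 1: Compute kT = 8.617e-5 * 326 = 0.02809142 eV
Step 2: Exponent = -Eg/(2kT) = -1.28/(2*0.02809142) = -22.78276
Step 3: T^(3/2) = 326^1.5 = 5886.08
Step 4: ni = 5e15 * 5886.08 * exp(-22.78276) = 3.75e+09 cm^-3

3.75e+09


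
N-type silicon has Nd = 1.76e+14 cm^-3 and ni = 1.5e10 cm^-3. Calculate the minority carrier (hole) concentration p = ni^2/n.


Step 1: Since Nd >> ni, n ≈ Nd = 1.76e+14 cm^-3
Step 2: p = ni^2 / n = (1.5e10)^2 / 1.76e+14
Step 3: p = 2.25e20 / 1.76e+14 = 1.28e+06 cm^-3

1.28e+06


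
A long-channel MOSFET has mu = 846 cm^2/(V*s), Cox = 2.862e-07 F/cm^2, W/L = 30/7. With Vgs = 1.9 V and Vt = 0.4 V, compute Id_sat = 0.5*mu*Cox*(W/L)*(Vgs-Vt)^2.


Step 1: Overdrive voltage Vov = Vgs - Vt = 1.9 - 0.4 = 1.5 V
Step 2: W/L = 30/7 = 4.28571
Step 3: Id = 0.5 * 846 * 2.862e-07 * 4.28571 * 1.5^2
Step 4: Id = 1.17e-03 A

1.17e-03


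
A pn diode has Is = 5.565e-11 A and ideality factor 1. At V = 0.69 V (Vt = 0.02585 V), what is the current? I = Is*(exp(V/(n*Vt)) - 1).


Step 1: V/(n*Vt) = 0.69/(1*0.02585) = 26.6925
Step 2: exp(26.6925) = 3.9121e+11
Step 3: I = 5.565e-11 * (3.9121e+11 - 1) = 2.18e+01 A

2.18e+01


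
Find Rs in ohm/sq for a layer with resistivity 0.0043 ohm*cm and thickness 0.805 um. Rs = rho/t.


Step 1: Convert thickness to cm: t = 0.805 um = 8.0500e-05 cm
Step 2: Rs = rho / t = 0.0043 / 8.0500e-05
Step 3: Rs = 53.4 ohm/sq

53.4


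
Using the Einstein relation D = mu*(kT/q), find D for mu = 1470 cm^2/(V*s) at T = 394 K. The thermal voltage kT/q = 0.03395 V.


Step 1: D = mu * (kT/q)
Step 2: D = 1470 * 0.03395
Step 3: D = 49.91 cm^2/s

49.91


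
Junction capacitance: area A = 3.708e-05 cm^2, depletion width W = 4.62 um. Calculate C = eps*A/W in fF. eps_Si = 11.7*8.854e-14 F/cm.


Step 1: eps_Si = 11.7 * 8.854e-14 = 1.035918e-12 F/cm
Step 2: W in cm = 4.62 * 1e-4 = 4.62e-04 cm
Step 3: C = 1.035918e-12 * 3.708e-05 / 4.62e-04 = 8.314251e-14 F
Step 4: C = 83.14 fF

83.14


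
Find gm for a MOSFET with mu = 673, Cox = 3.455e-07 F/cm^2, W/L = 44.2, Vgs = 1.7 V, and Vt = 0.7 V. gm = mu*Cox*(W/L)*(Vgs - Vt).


Step 1: Vov = Vgs - Vt = 1.7 - 0.7 = 1.0 V
Step 2: gm = mu * Cox * (W/L) * Vov
Step 3: gm = 673 * 3.455e-07 * 44.2 * 1.0 = 1.03e-02 S

1.03e-02


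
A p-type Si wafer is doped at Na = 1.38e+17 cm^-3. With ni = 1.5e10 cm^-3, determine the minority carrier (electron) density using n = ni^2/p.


Step 1: Majority hole concentration p ≈ Na = 1.38e+17 cm^-3
Step 2: n = ni^2 / Na = (1.5e10)^2 / 1.38e+17
Step 3: n = 1.63e+03 cm^-3

1.63e+03


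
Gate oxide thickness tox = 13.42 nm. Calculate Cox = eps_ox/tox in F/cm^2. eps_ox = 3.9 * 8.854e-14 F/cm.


Step 1: eps_ox = 3.9 * 8.854e-14 = 3.45306e-13 F/cm
Step 2: tox in cm = 13.42 nm * 1e-7 = 1.3420e-06 cm
Step 3: Cox = 3.45306e-13 / 1.3420e-06 = 2.57e-07 F/cm^2

2.57e-07


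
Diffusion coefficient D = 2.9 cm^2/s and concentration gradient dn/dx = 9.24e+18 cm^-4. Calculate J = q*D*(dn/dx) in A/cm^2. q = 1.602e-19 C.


Step 1: J = q * D * (dn/dx)
Step 2: J = 1.602e-19 * 2.9 * 9.24e+18
Step 3: J = 4.29e+00 A/cm^2

4.29e+00


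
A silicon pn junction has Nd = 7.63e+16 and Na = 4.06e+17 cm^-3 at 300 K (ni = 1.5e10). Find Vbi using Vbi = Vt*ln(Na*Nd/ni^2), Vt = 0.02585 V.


Step 1: Compute Na*Nd/ni^2 = 4.06e+17 * 7.63e+16 / (1.5e10)^2 = 1.3768e+14
Step 2: ln(1.3768e+14) = 32.5560
Step 3: Vbi = 0.02585 * 32.5560 = 0.842 V

0.842


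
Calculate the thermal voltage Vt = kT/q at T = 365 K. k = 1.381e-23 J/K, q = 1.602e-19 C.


Step 1: kT = 1.381e-23 * 365 = 5.04065e-21 J
Step 2: Vt = kT/q = 5.04065e-21 / 1.602e-19
Step 3: Vt = 0.03146 V

0.03146


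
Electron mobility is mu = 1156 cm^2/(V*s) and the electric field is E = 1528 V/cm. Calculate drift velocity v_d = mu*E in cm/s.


Step 1: v_d = mu * E
Step 2: v_d = 1156 * 1528 = 1766368
Step 3: v_d = 1.77e+06 cm/s

1.77e+06


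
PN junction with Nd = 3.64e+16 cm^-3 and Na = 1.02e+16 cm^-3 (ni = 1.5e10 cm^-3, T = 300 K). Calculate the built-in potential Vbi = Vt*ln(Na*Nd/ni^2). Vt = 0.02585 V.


Step 1: Compute Na*Nd/ni^2 = 1.02e+16 * 3.64e+16 / (1.5e10)^2 = 1.6501e+12
Step 2: ln(1.6501e+12) = 28.1319
Step 3: Vbi = 0.02585 * 28.1319 = 0.727 V

0.727


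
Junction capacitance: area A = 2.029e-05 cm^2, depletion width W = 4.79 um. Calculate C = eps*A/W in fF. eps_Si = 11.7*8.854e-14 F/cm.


Step 1: eps_Si = 11.7 * 8.854e-14 = 1.035918e-12 F/cm
Step 2: W in cm = 4.79 * 1e-4 = 4.79e-04 cm
Step 3: C = 1.035918e-12 * 2.029e-05 / 4.79e-04 = 4.388053e-14 F
Step 4: C = 43.88 fF

43.88


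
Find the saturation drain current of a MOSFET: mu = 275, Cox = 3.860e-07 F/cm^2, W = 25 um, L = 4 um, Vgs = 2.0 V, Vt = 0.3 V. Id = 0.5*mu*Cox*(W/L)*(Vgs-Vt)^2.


Step 1: Overdrive voltage Vov = Vgs - Vt = 2.0 - 0.3 = 1.7 V
Step 2: W/L = 25/4 = 6.25
Step 3: Id = 0.5 * 275 * 3.860e-07 * 6.25 * 1.7^2
Step 4: Id = 9.59e-04 A

9.59e-04


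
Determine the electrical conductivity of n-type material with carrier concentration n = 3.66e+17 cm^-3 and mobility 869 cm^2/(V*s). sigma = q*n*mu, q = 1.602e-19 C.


Step 1: sigma = q * n * mu
Step 2: sigma = 1.602e-19 * 3.66e+17 * 869
Step 3: sigma = 5.095e+01 S/cm

5.095e+01


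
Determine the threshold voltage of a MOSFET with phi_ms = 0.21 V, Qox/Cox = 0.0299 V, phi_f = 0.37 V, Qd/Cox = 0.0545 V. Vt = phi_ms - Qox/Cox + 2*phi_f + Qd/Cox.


Step 1: Vt = phi_ms - Qox/Cox + 2*phi_f + Qd/Cox
Step 2: Vt = 0.21 - 0.0299 + 2*0.37 + 0.0545
Step 3: Vt = 0.21 - 0.0299 + 0.74 + 0.0545
Step 4: Vt = 0.9746 V

0.9746


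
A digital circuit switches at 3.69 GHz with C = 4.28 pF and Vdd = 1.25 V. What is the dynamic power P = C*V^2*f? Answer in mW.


Step 1: V^2 = 1.25^2 = 1.5625 V^2
Step 2: P = C*V^2*f = 4.28e-12 F * 1.5625 * 3.69e9 Hz
Step 3: P = 2.4676875e-02 W
Step 4: P = 24.677 mW

24.677


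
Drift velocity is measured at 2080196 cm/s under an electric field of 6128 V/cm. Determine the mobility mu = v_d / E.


Step 1: mu = v_d / E
Step 2: mu = 2080196 / 6128
Step 3: mu = 339.46 cm^2/(V*s)

339.46


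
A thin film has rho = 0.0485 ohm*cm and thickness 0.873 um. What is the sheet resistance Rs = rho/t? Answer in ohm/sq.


Step 1: Convert thickness to cm: t = 0.873 um = 8.7300e-05 cm
Step 2: Rs = rho / t = 0.0485 / 8.7300e-05
Step 3: Rs = 555.6 ohm/sq

555.6


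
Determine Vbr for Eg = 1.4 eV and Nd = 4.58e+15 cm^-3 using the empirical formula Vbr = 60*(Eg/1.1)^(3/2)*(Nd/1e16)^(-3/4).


Step 1: Eg/1.1 = 1.4/1.1 = 1.272727
Step 2: (Eg/1.1)^1.5 = 1.272727^1.5 = 1.435830
Step 3: (Nd/1e16)^(-0.75) = (0.458)^(-0.75) = 1.796184
Step 4: Vbr = 60 * 1.435830 * 1.796184 = 154.7 V

154.7


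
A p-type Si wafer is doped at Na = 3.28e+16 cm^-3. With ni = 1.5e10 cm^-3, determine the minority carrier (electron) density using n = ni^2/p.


Step 1: Majority hole concentration p ≈ Na = 3.28e+16 cm^-3
Step 2: n = ni^2 / Na = (1.5e10)^2 / 3.28e+16
Step 3: n = 6.86e+03 cm^-3

6.86e+03


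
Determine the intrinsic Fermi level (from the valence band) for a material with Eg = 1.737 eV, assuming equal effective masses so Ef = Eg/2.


Step 1: For an intrinsic semiconductor, the Fermi level sits at midgap.
Step 2: Ef = Eg / 2 = 1.737 / 2 = 0.8685 eV

0.8685


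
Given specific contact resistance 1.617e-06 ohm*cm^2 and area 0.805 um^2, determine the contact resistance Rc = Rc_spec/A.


Step 1: Convert area to cm^2: 0.805 um^2 = 8.0500e-09 cm^2
Step 2: Rc = Rc_spec / A = 1.617e-06 / 8.0500e-09
Step 3: Rc = 2.01e+02 ohms

2.01e+02


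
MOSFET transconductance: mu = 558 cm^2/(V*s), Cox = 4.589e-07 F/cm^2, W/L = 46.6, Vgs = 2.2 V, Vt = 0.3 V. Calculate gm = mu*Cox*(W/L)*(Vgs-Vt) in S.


Step 1: Vov = Vgs - Vt = 2.2 - 0.3 = 1.9 V
Step 2: gm = mu * Cox * (W/L) * Vov
Step 3: gm = 558 * 4.589e-07 * 46.6 * 1.9 = 2.27e-02 S

2.27e-02


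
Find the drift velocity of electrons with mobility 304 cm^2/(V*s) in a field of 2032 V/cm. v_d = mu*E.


Step 1: v_d = mu * E
Step 2: v_d = 304 * 2032 = 617728
Step 3: v_d = 6.18e+05 cm/s

6.18e+05


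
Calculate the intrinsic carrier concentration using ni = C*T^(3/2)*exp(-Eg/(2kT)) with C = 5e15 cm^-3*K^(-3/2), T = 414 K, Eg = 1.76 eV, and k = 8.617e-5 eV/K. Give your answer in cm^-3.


Step 1: Compute kT = 8.617e-5 * 414 = 0.03567438 eV
Step 2: Exponent = -Eg/(2kT) = -1.76/(2*0.03567438) = -24.66756
Step 3: T^(3/2) = 414^1.5 = 8423.65
Step 4: ni = 5e15 * 8423.65 * exp(-24.66756) = 8.16e+08 cm^-3

8.16e+08


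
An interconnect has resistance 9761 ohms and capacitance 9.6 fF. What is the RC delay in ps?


Step 1: tau = R * C
Step 2: tau = 9761 * 9.6 fF = 9761 * 9.6e-15 F
Step 3: tau = 9.37056e-11 s = 93.7056 ps

93.7056


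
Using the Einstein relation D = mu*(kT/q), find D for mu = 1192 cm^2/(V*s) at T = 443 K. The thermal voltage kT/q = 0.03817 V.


Step 1: D = mu * (kT/q)
Step 2: D = 1192 * 0.03817
Step 3: D = 45.5 cm^2/s

45.5


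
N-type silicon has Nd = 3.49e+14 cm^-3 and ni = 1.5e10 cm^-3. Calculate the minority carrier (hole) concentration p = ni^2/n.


Step 1: Since Nd >> ni, n ≈ Nd = 3.49e+14 cm^-3
Step 2: p = ni^2 / n = (1.5e10)^2 / 3.49e+14
Step 3: p = 2.25e20 / 3.49e+14 = 6.45e+05 cm^-3

6.45e+05


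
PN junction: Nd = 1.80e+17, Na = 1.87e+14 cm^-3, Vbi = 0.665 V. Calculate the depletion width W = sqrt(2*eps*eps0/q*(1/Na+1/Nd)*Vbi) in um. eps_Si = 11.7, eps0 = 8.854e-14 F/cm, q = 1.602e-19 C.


Step 1: 1/Na + 1/Nd = 1/1.87e+14 + 1/1.80e+17 = 5.35315e-15
Step 2: 2*eps*eps0/q = 2*11.7*8.854e-14/1.602e-19 = 1.293281e+07
Step 3: W^2 = 1.293281e+07 * 5.35315e-15 * 0.665 = 4.60388e-08
Step 4: W = sqrt(4.60388e-08) = 2.146e-04 cm = 2.146 um

2.146


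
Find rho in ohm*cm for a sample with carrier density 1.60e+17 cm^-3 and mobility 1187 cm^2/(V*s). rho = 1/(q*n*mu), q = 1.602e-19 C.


Step 1: sigma = q * n * mu = 1.602e-19 * 1.60e+17 * 1187 = 3.04252e+01 S/cm
Step 2: rho = 1 / sigma = 1 / 3.04252e+01 = 0.03287 ohm*cm

0.03287


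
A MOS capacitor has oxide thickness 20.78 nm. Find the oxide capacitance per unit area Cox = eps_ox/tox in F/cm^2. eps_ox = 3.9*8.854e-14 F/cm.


Step 1: eps_ox = 3.9 * 8.854e-14 = 3.45306e-13 F/cm
Step 2: tox in cm = 20.78 nm * 1e-7 = 2.0780e-06 cm
Step 3: Cox = 3.45306e-13 / 2.0780e-06 = 1.66e-07 F/cm^2

1.66e-07


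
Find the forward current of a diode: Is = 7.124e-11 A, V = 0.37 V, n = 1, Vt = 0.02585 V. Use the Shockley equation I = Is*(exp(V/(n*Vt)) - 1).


Step 1: V/(n*Vt) = 0.37/(1*0.02585) = 14.3133
Step 2: exp(14.3133) = 1.6451e+06
Step 3: I = 7.124e-11 * (1.6451e+06 - 1) = 1.17e-04 A

1.17e-04


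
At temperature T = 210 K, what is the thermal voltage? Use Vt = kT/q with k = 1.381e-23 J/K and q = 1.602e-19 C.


Step 1: kT = 1.381e-23 * 210 = 2.9001e-21 J
Step 2: Vt = kT/q = 2.9001e-21 / 1.602e-19
Step 3: Vt = 0.0181 V

0.0181


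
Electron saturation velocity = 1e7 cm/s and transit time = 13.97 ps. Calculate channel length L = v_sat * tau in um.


Step 1: tau in seconds = 13.97 ps * 1e-12 = 1.3970e-11 s
Step 2: L = v_sat * tau = 1e7 * 1.3970e-11 = 1.3970e-04 cm
Step 3: L in um = 1.3970e-04 * 1e4 = 1.397 um

1.397


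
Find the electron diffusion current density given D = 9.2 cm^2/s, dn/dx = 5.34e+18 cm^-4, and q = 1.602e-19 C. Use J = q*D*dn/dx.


Step 1: J = q * D * (dn/dx)
Step 2: J = 1.602e-19 * 9.2 * 5.34e+18
Step 3: J = 7.87e+00 A/cm^2

7.87e+00


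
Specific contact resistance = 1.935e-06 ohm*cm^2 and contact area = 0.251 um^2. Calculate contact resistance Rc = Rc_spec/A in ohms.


Step 1: Convert area to cm^2: 0.251 um^2 = 2.5100e-09 cm^2
Step 2: Rc = Rc_spec / A = 1.935e-06 / 2.5100e-09
Step 3: Rc = 7.71e+02 ohms

7.71e+02


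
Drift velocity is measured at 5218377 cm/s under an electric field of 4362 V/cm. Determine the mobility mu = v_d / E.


Step 1: mu = v_d / E
Step 2: mu = 5218377 / 4362
Step 3: mu = 1196.33 cm^2/(V*s)

1196.33


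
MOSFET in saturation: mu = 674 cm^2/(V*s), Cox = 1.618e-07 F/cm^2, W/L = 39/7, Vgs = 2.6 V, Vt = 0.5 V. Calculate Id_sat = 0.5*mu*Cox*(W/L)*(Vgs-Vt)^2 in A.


Step 1: Overdrive voltage Vov = Vgs - Vt = 2.6 - 0.5 = 2.1 V
Step 2: W/L = 39/7 = 5.57143
Step 3: Id = 0.5 * 674 * 1.618e-07 * 5.57143 * 2.1^2
Step 4: Id = 1.34e-03 A

1.34e-03


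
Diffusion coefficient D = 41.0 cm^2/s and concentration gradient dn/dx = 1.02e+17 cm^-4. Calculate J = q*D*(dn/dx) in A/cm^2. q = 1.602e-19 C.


Step 1: J = q * D * (dn/dx)
Step 2: J = 1.602e-19 * 41.0 * 1.02e+17
Step 3: J = 6.70e-01 A/cm^2

6.70e-01


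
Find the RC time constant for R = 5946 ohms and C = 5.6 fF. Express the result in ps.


Step 1: tau = R * C
Step 2: tau = 5946 * 5.6 fF = 5946 * 5.6e-15 F
Step 3: tau = 3.32976e-11 s = 33.2976 ps

33.2976


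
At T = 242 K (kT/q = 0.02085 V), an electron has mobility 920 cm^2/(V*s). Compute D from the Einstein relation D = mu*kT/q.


Step 1: D = mu * (kT/q)
Step 2: D = 920 * 0.02085
Step 3: D = 19.18 cm^2/s

19.18


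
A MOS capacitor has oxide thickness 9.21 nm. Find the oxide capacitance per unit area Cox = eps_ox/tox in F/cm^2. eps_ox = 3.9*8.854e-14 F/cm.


Step 1: eps_ox = 3.9 * 8.854e-14 = 3.45306e-13 F/cm
Step 2: tox in cm = 9.21 nm * 1e-7 = 9.2100e-07 cm
Step 3: Cox = 3.45306e-13 / 9.2100e-07 = 3.75e-07 F/cm^2

3.75e-07


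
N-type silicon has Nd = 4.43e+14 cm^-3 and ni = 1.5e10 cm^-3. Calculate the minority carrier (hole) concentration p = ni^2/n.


Step 1: Since Nd >> ni, n ≈ Nd = 4.43e+14 cm^-3
Step 2: p = ni^2 / n = (1.5e10)^2 / 4.43e+14
Step 3: p = 2.25e20 / 4.43e+14 = 5.08e+05 cm^-3

5.08e+05


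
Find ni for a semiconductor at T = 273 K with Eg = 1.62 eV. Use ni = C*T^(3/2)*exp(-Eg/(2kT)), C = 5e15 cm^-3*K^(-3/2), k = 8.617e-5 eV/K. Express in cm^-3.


Step 1: Compute kT = 8.617e-5 * 273 = 0.02352441 eV
Step 2: Exponent = -Eg/(2kT) = -1.62/(2*0.02352441) = -34.43232
Step 3: T^(3/2) = 273^1.5 = 4510.70
Step 4: ni = 5e15 * 4510.70 * exp(-34.43232) = 2.51e+04 cm^-3

2.51e+04


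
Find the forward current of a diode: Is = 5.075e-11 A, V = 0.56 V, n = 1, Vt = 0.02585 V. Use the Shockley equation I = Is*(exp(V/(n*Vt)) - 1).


Step 1: V/(n*Vt) = 0.56/(1*0.02585) = 21.6634
Step 2: exp(21.6634) = 2.5603e+09
Step 3: I = 5.075e-11 * (2.5603e+09 - 1) = 1.30e-01 A

1.30e-01


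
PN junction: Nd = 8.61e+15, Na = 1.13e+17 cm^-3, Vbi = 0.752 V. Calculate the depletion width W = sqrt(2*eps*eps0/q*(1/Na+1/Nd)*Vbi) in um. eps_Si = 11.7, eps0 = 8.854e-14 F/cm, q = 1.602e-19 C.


Step 1: 1/Na + 1/Nd = 1/1.13e+17 + 1/8.61e+15 = 1.24994e-16
Step 2: 2*eps*eps0/q = 2*11.7*8.854e-14/1.602e-19 = 1.293281e+07
Step 3: W^2 = 1.293281e+07 * 1.24994e-16 * 0.752 = 1.21563e-09
Step 4: W = sqrt(1.21563e-09) = 3.487e-05 cm = 0.3487 um

0.3487


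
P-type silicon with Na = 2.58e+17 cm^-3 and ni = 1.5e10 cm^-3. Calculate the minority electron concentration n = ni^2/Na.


Step 1: Majority hole concentration p ≈ Na = 2.58e+17 cm^-3
Step 2: n = ni^2 / Na = (1.5e10)^2 / 2.58e+17
Step 3: n = 8.72e+02 cm^-3

8.72e+02


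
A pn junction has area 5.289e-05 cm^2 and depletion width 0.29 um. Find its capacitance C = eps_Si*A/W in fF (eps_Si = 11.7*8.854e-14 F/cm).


Step 1: eps_Si = 11.7 * 8.854e-14 = 1.035918e-12 F/cm
Step 2: W in cm = 0.29 * 1e-4 = 2.90e-05 cm
Step 3: C = 1.035918e-12 * 5.289e-05 / 2.90e-05 = 1.889300e-12 F
Step 4: C = 1889.3 fF

1889.3


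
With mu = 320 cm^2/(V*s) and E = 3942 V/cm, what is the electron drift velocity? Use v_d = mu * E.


Step 1: v_d = mu * E
Step 2: v_d = 320 * 3942 = 1261440
Step 3: v_d = 1.26e+06 cm/s

1.26e+06


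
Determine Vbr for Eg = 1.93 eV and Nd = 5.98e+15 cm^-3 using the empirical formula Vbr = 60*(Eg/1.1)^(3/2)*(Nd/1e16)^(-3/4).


Step 1: Eg/1.1 = 1.93/1.1 = 1.754545
Step 2: (Eg/1.1)^1.5 = 1.754545^1.5 = 2.324057
Step 3: (Nd/1e16)^(-0.75) = (0.598)^(-0.75) = 1.470531
Step 4: Vbr = 60 * 2.324057 * 1.470531 = 205.1 V

205.1


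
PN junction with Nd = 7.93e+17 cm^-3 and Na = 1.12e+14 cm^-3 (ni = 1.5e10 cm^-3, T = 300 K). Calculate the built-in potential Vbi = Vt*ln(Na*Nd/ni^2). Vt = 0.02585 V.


Step 1: Compute Na*Nd/ni^2 = 1.12e+14 * 7.93e+17 / (1.5e10)^2 = 3.9474e+11
Step 2: ln(3.9474e+11) = 26.7015
Step 3: Vbi = 0.02585 * 26.7015 = 0.69 V

0.69


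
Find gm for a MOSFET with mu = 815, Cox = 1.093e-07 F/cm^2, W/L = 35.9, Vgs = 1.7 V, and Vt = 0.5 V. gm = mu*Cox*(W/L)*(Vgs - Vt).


Step 1: Vov = Vgs - Vt = 1.7 - 0.5 = 1.2 V
Step 2: gm = mu * Cox * (W/L) * Vov
Step 3: gm = 815 * 1.093e-07 * 35.9 * 1.2 = 3.84e-03 S

3.84e-03


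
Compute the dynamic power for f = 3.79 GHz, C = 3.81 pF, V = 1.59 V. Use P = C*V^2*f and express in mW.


Step 1: V^2 = 1.59^2 = 2.5281 V^2
Step 2: P = C*V^2*f = 3.81e-12 F * 2.5281 * 3.79e9 Hz
Step 3: P = 3.650551119e-02 W
Step 4: P = 36.506 mW

36.506


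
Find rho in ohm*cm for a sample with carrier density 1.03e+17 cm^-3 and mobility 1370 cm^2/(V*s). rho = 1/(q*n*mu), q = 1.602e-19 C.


Step 1: sigma = q * n * mu = 1.602e-19 * 1.03e+17 * 1370 = 2.26058e+01 S/cm
Step 2: rho = 1 / sigma = 1 / 2.26058e+01 = 0.04424 ohm*cm

0.04424


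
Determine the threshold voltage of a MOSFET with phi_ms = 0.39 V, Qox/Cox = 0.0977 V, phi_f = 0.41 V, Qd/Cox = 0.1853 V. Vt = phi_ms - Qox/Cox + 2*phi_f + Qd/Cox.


Step 1: Vt = phi_ms - Qox/Cox + 2*phi_f + Qd/Cox
Step 2: Vt = 0.39 - 0.0977 + 2*0.41 + 0.1853
Step 3: Vt = 0.39 - 0.0977 + 0.82 + 0.1853
Step 4: Vt = 1.2976 V

1.2976


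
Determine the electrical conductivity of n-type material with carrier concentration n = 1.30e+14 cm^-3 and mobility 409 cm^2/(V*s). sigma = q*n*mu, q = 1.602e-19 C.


Step 1: sigma = q * n * mu
Step 2: sigma = 1.602e-19 * 1.30e+14 * 409
Step 3: sigma = 8.518e-03 S/cm

8.518e-03


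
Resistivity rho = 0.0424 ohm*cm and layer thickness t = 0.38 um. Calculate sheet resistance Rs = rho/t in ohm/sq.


Step 1: Convert thickness to cm: t = 0.38 um = 3.8000e-05 cm
Step 2: Rs = rho / t = 0.0424 / 3.8000e-05
Step 3: Rs = 1115.8 ohm/sq

1115.8


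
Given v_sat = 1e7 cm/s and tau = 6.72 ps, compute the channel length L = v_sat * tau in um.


Step 1: tau in seconds = 6.72 ps * 1e-12 = 6.7200e-12 s
Step 2: L = v_sat * tau = 1e7 * 6.7200e-12 = 6.7200e-05 cm
Step 3: L in um = 6.7200e-05 * 1e4 = 0.672 um

0.672


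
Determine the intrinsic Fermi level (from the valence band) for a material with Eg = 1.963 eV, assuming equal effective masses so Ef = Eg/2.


Step 1: For an intrinsic semiconductor, the Fermi level sits at midgap.
Step 2: Ef = Eg / 2 = 1.963 / 2 = 0.9815 eV

0.9815


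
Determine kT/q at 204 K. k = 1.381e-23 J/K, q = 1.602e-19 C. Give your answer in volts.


Step 1: kT = 1.381e-23 * 204 = 2.81724e-21 J
Step 2: Vt = kT/q = 2.81724e-21 / 1.602e-19
Step 3: Vt = 0.01759 V

0.01759


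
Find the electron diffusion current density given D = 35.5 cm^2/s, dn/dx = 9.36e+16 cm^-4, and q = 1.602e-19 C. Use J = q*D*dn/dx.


Step 1: J = q * D * (dn/dx)
Step 2: J = 1.602e-19 * 35.5 * 9.36e+16
Step 3: J = 5.32e-01 A/cm^2

5.32e-01


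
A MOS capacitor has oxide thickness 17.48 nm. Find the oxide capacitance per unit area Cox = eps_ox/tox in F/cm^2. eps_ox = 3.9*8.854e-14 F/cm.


Step 1: eps_ox = 3.9 * 8.854e-14 = 3.45306e-13 F/cm
Step 2: tox in cm = 17.48 nm * 1e-7 = 1.7480e-06 cm
Step 3: Cox = 3.45306e-13 / 1.7480e-06 = 1.98e-07 F/cm^2

1.98e-07


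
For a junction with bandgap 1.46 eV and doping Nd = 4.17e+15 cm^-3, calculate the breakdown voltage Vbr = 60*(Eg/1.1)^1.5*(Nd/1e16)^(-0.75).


Step 1: Eg/1.1 = 1.46/1.1 = 1.327273
Step 2: (Eg/1.1)^1.5 = 1.327273^1.5 = 1.529116
Step 3: (Nd/1e16)^(-0.75) = (0.417)^(-0.75) = 1.927072
Step 4: Vbr = 60 * 1.529116 * 1.927072 = 176.8 V

176.8


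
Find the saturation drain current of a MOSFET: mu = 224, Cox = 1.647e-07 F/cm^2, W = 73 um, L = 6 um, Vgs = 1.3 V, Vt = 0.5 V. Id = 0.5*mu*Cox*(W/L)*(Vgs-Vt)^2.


Step 1: Overdrive voltage Vov = Vgs - Vt = 1.3 - 0.5 = 0.8 V
Step 2: W/L = 73/6 = 12.1667
Step 3: Id = 0.5 * 224 * 1.647e-07 * 12.1667 * 0.8^2
Step 4: Id = 1.44e-04 A

1.44e-04


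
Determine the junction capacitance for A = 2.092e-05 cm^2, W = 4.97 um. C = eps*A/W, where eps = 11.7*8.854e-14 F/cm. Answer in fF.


Step 1: eps_Si = 11.7 * 8.854e-14 = 1.035918e-12 F/cm
Step 2: W in cm = 4.97 * 1e-4 = 4.97e-04 cm
Step 3: C = 1.035918e-12 * 2.092e-05 / 4.97e-04 = 4.360444e-14 F
Step 4: C = 43.6 fF

43.6


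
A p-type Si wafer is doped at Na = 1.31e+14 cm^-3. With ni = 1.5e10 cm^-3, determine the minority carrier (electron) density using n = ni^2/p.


Step 1: Majority hole concentration p ≈ Na = 1.31e+14 cm^-3
Step 2: n = ni^2 / Na = (1.5e10)^2 / 1.31e+14
Step 3: n = 1.72e+06 cm^-3

1.72e+06


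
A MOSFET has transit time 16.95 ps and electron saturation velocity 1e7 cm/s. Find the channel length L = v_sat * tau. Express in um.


Step 1: tau in seconds = 16.95 ps * 1e-12 = 1.6950e-11 s
Step 2: L = v_sat * tau = 1e7 * 1.6950e-11 = 1.6950e-04 cm
Step 3: L in um = 1.6950e-04 * 1e4 = 1.695 um

1.695


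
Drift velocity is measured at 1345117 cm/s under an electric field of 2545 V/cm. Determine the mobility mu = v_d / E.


Step 1: mu = v_d / E
Step 2: mu = 1345117 / 2545
Step 3: mu = 528.53 cm^2/(V*s)

528.53


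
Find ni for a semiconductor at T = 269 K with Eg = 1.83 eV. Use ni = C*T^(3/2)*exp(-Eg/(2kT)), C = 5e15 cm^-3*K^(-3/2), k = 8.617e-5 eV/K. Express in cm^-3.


Step 1: Compute kT = 8.617e-5 * 269 = 0.02317973 eV
Step 2: Exponent = -Eg/(2kT) = -1.83/(2*0.02317973) = -39.47414
Step 3: T^(3/2) = 269^1.5 = 4411.93
Step 4: ni = 5e15 * 4411.93 * exp(-39.47414) = 1.59e+02 cm^-3

1.59e+02


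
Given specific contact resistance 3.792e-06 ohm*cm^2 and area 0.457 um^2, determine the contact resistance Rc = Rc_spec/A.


Step 1: Convert area to cm^2: 0.457 um^2 = 4.5700e-09 cm^2
Step 2: Rc = Rc_spec / A = 3.792e-06 / 4.5700e-09
Step 3: Rc = 8.30e+02 ohms

8.30e+02
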